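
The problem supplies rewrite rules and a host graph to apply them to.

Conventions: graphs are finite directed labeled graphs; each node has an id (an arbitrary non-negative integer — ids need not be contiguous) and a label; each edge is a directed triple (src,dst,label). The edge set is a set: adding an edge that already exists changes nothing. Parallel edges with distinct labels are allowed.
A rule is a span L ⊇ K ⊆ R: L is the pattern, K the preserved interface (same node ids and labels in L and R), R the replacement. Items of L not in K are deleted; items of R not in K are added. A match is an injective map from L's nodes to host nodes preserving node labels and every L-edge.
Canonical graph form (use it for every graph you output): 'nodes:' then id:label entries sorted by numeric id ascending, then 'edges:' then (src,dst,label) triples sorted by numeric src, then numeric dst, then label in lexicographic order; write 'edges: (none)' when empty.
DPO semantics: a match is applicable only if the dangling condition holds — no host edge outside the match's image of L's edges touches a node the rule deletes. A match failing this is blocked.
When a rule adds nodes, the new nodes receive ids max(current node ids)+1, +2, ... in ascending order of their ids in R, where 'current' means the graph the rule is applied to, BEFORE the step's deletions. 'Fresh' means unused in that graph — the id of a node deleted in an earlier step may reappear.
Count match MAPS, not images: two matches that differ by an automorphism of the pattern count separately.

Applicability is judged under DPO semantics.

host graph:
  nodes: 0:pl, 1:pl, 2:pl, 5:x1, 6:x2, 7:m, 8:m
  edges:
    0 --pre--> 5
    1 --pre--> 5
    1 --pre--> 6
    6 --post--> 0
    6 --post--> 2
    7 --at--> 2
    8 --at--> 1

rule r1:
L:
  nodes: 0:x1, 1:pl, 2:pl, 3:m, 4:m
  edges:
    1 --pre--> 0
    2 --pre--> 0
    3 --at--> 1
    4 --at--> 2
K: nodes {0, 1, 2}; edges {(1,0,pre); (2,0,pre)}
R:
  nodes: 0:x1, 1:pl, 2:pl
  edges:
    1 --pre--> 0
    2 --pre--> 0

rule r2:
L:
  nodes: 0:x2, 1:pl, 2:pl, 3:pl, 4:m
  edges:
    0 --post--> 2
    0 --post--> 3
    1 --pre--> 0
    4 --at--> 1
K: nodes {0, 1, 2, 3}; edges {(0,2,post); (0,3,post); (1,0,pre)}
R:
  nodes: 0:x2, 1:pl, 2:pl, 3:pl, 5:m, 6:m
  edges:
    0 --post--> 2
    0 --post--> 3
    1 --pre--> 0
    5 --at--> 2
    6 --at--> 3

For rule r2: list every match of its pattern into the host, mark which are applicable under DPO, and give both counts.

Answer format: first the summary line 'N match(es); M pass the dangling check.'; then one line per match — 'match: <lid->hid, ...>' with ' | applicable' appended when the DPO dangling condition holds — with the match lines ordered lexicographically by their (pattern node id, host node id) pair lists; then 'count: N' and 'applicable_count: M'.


2 match(es); 2 pass the dangling check.
match: 0->6, 1->1, 2->0, 3->2, 4->8 | applicable
match: 0->6, 1->1, 2->2, 3->0, 4->8 | applicable
count: 2
applicable_count: 2


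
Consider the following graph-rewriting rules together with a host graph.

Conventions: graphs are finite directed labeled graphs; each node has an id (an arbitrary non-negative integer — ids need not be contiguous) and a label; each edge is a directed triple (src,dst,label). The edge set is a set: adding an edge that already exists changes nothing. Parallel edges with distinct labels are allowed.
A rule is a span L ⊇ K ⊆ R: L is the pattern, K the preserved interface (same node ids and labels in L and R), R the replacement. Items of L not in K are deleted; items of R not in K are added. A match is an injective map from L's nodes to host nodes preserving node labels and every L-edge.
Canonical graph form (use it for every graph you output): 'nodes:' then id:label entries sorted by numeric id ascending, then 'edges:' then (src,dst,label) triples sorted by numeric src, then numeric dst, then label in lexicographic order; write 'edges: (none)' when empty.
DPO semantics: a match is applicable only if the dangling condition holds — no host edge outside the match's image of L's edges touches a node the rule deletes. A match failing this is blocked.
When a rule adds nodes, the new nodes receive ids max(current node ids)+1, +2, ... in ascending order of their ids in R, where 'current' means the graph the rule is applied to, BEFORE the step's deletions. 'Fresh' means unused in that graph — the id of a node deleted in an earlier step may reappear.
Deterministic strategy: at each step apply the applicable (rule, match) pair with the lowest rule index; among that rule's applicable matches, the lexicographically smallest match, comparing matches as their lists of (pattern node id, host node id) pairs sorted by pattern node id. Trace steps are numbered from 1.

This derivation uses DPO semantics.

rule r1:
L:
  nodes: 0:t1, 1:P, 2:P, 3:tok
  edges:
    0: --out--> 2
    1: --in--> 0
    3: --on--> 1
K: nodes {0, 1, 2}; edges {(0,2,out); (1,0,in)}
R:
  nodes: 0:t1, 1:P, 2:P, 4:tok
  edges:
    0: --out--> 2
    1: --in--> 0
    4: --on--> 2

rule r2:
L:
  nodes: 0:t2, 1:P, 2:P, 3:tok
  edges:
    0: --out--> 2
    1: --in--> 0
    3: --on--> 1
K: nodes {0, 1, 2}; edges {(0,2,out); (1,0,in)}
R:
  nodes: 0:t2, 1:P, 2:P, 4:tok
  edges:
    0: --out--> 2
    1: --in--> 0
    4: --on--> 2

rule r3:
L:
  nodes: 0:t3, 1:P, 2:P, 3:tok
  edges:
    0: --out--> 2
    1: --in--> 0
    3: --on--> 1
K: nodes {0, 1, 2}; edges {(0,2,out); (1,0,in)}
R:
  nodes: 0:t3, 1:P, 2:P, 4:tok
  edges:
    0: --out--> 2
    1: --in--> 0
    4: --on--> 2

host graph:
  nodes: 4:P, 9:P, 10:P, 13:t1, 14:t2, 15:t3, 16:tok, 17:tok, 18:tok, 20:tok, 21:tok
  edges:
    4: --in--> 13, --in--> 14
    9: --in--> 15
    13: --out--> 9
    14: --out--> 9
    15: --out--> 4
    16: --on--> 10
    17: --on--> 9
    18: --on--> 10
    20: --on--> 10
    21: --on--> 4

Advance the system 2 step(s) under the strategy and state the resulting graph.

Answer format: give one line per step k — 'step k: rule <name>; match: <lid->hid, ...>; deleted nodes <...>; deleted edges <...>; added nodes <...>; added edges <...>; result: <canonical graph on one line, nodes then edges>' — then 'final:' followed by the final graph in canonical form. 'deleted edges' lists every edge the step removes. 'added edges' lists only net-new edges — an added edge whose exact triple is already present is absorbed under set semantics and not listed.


step 1: rule r1; match: 0->13, 1->4, 2->9, 3->21; deleted nodes 21; deleted edges (21,4,on); added nodes 22; added edges (22,9,on); result: nodes: 4:P, 9:P, 10:P, 13:t1, 14:t2, 15:t3, 16:tok, 17:tok, 18:tok, 20:tok, 22:tok edges: (4,13,in); (4,14,in); (9,15,in); (13,9,out); (14,9,out); (15,4,out); (16,10,on); (17,9,on); (18,10,on); (20,10,on); (22,9,on)
step 2: rule r3; match: 0->15, 1->9, 2->4, 3->17; deleted nodes 17; deleted edges (17,9,on); added nodes 23; added edges (23,4,on); result: nodes: 4:P, 9:P, 10:P, 13:t1, 14:t2, 15:t3, 16:tok, 18:tok, 20:tok, 22:tok, 23:tok edges: (4,13,in); (4,14,in); (9,15,in); (13,9,out); (14,9,out); (15,4,out); (16,10,on); (18,10,on); (20,10,on); (22,9,on); (23,4,on)
final:
nodes: 4:P, 9:P, 10:P, 13:t1, 14:t2, 15:t3, 16:tok, 18:tok, 20:tok, 22:tok, 23:tok
edges: (4,13,in); (4,14,in); (9,15,in); (13,9,out); (14,9,out); (15,4,out); (16,10,on); (18,10,on); (20,10,on); (22,9,on); (23,4,on)


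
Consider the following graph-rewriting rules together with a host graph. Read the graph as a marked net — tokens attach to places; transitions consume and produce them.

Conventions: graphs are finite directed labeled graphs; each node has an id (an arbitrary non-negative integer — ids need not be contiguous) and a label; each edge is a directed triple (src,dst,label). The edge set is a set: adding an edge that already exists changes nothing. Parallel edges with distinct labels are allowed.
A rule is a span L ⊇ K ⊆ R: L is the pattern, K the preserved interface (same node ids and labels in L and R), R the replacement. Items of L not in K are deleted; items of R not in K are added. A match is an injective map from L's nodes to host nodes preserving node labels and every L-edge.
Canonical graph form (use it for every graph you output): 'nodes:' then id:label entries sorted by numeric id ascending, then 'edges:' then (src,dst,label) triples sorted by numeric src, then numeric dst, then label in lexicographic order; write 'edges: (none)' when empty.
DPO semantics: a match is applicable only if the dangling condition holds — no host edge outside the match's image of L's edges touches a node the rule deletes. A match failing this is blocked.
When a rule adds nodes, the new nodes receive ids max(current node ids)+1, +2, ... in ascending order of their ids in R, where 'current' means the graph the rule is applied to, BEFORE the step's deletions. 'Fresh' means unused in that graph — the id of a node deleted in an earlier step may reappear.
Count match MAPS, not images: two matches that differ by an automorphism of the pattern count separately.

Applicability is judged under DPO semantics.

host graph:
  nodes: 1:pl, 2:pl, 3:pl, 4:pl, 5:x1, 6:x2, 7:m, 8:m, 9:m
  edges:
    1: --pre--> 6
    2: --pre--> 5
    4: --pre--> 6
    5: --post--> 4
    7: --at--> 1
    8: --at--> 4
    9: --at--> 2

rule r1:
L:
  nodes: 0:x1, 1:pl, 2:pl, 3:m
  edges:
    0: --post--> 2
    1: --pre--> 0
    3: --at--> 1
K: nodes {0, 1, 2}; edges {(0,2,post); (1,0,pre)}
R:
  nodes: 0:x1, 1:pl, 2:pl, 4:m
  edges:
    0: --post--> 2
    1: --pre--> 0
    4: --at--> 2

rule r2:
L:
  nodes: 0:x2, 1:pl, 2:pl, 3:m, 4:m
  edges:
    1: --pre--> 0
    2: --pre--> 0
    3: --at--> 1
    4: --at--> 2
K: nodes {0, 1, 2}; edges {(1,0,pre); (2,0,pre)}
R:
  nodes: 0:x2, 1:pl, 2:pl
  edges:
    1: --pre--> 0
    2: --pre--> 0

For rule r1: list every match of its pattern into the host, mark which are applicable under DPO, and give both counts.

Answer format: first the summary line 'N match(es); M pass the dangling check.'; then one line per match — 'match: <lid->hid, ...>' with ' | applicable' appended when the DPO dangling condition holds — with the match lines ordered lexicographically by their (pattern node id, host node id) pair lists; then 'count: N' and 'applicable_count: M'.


1 match(es); 1 pass the dangling check.
match: 0->5, 1->2, 2->4, 3->9 | applicable
count: 1
applicable_count: 1


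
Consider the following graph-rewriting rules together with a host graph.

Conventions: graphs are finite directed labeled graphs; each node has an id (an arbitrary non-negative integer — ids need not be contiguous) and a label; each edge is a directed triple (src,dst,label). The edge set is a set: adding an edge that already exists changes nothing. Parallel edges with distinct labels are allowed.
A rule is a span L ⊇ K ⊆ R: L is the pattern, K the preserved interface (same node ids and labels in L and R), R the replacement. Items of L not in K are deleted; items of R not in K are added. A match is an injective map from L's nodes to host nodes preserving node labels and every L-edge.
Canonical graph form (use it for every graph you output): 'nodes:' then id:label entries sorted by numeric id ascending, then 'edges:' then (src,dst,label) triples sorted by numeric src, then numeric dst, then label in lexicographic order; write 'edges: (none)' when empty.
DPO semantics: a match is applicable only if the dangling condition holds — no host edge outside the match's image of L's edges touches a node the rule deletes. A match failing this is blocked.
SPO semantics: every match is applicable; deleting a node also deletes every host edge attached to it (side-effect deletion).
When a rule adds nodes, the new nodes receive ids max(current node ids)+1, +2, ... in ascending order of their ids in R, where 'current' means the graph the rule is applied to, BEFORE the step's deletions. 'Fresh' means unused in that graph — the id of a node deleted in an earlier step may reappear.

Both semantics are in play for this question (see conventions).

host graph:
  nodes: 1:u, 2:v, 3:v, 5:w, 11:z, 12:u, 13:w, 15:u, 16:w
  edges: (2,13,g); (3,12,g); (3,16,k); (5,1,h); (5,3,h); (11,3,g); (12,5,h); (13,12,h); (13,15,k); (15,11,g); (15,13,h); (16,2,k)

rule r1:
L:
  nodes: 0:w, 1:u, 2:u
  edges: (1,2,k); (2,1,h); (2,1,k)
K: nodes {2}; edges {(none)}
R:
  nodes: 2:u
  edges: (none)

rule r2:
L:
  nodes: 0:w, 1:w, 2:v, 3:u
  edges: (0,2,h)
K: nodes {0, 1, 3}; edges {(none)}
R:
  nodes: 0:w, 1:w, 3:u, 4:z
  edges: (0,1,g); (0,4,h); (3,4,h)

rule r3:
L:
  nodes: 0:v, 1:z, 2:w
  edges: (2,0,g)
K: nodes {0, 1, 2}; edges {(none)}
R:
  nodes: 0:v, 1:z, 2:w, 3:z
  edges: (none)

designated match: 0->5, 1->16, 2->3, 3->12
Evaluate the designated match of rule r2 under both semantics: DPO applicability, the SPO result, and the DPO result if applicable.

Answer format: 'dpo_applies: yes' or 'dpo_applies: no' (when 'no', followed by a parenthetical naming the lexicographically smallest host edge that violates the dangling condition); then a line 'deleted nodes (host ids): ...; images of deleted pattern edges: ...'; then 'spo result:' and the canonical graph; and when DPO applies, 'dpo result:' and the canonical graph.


dpo_applies: no
(the rule deletes node 3, which keeps host edge (3,12,g) outside the match image — the dangling condition fails, DPO blocks; SPO proceeds and side-deletes such edges)
deleted nodes (host ids): 3; images of deleted pattern edges: (5,3,h)
spo result:
nodes: 1:u, 2:v, 5:w, 11:z, 12:u, 13:w, 15:u, 16:w, 17:z
edges: (2,13,g); (5,1,h); (5,16,g); (5,17,h); (12,5,h); (12,17,h); (13,12,h); (13,15,k); (15,11,g); (15,13,h); (16,2,k)


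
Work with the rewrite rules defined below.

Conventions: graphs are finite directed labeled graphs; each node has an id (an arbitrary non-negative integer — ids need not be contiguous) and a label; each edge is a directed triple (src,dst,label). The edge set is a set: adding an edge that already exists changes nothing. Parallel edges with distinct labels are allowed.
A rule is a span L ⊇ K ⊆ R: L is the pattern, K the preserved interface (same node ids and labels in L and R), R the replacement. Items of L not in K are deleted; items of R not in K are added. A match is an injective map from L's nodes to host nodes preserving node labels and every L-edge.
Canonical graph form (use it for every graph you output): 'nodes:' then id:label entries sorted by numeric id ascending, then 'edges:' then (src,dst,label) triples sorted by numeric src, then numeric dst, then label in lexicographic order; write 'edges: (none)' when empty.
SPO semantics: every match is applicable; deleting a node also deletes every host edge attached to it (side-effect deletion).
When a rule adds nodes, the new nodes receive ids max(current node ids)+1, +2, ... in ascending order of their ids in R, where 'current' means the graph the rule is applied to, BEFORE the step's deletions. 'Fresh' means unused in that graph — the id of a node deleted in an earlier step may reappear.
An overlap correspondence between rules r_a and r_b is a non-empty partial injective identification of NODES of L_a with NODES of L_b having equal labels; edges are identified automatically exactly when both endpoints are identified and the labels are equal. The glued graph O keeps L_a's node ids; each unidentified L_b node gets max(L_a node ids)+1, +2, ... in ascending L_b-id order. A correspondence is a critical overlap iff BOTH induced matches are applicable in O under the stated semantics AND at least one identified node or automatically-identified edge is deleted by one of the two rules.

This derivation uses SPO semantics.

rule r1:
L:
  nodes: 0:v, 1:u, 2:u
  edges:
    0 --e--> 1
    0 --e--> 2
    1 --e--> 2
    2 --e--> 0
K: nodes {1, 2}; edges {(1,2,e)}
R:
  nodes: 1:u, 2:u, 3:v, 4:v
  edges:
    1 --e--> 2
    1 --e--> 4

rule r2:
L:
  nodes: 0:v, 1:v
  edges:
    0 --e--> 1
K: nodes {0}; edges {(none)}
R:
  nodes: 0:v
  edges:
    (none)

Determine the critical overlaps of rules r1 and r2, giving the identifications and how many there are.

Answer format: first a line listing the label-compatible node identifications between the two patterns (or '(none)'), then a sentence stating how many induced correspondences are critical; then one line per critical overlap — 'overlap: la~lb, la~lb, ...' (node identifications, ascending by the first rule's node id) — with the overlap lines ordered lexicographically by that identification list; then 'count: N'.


label-compatible node identifications between L(r1) and L(r2): 0~0, 0~1
2 of the induced correspondences are critical overlaps of r1 and r2.
overlap: 0~0
overlap: 0~1
count: 2


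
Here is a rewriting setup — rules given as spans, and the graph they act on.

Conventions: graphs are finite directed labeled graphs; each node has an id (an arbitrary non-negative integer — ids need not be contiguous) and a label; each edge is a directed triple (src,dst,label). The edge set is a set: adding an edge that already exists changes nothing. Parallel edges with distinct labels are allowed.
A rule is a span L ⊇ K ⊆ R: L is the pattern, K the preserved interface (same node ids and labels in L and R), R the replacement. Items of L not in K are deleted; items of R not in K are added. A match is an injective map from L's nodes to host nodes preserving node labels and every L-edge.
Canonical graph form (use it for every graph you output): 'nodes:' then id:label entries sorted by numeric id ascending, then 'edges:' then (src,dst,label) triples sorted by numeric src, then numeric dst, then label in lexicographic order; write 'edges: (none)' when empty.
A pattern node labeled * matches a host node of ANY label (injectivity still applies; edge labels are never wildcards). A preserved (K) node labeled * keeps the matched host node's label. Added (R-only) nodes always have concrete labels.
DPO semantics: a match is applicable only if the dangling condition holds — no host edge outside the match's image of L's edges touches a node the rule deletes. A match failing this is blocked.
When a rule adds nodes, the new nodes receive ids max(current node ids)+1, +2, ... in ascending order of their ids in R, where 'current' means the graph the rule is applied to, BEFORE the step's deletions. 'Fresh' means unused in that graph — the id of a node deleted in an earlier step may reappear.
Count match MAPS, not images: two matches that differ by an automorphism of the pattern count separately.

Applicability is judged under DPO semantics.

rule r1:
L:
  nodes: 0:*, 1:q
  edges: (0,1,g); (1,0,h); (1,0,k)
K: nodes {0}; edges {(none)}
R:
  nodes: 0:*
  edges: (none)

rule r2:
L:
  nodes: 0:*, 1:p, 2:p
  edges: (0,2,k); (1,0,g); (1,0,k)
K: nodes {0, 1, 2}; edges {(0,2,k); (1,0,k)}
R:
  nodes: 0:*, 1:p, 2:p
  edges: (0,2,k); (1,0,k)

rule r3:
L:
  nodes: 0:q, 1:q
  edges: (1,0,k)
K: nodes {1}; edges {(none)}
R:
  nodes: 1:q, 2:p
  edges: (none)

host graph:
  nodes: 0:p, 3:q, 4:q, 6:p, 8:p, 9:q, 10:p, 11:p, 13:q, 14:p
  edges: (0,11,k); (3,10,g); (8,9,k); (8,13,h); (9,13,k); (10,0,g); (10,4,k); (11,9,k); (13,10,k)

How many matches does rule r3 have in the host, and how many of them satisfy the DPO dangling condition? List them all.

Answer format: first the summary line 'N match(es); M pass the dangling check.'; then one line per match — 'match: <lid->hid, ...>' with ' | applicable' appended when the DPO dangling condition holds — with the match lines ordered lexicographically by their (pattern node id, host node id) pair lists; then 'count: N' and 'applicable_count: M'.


1 match(es); 0 pass the dangling check.
match: 0->13, 1->9
count: 1
applicable_count: 0


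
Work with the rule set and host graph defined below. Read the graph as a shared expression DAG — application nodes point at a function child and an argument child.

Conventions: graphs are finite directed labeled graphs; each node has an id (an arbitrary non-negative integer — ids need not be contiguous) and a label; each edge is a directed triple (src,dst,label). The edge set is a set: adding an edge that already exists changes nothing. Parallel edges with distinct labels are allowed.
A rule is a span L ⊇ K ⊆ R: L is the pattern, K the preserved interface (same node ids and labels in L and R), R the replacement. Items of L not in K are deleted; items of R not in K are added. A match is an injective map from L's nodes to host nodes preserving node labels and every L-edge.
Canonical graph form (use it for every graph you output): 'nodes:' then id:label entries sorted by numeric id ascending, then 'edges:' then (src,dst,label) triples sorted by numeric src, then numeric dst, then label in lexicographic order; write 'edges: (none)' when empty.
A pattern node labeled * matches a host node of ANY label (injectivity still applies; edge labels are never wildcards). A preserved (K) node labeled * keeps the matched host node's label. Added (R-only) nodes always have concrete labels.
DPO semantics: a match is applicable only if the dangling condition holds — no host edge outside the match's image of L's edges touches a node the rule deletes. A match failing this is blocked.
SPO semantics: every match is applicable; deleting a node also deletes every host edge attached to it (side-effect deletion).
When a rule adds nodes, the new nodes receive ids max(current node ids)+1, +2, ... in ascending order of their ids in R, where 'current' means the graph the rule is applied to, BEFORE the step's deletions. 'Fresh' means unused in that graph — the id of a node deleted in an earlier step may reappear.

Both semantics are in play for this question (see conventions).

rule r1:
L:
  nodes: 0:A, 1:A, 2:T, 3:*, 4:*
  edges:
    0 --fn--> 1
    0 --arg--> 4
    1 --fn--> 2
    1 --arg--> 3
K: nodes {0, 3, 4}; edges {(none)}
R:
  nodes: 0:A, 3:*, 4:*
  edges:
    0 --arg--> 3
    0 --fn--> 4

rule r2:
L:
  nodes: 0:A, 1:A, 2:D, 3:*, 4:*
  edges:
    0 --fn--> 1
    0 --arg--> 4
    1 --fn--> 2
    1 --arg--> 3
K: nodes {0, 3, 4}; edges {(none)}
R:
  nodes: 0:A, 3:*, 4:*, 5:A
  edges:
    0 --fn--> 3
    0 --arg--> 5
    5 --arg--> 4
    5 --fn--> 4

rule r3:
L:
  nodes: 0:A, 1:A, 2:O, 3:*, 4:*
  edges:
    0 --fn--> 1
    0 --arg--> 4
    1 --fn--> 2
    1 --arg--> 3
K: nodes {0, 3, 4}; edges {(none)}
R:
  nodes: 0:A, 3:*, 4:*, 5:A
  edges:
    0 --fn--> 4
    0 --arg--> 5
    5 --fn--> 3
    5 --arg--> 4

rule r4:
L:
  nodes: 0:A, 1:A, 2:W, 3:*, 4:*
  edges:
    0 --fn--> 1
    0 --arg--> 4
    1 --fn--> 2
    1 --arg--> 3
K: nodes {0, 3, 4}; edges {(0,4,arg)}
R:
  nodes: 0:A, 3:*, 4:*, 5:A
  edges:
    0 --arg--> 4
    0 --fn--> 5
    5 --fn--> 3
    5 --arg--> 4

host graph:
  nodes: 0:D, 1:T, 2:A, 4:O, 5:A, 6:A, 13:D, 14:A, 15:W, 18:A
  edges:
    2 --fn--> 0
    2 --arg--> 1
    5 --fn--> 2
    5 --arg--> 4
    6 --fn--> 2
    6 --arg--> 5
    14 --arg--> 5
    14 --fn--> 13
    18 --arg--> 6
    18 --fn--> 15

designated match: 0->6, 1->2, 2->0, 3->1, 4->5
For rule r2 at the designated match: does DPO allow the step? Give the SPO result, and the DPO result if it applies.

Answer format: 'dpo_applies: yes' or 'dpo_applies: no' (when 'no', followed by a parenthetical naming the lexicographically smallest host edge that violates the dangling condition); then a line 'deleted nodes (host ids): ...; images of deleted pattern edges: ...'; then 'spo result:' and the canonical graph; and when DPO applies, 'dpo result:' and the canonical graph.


dpo_applies: no
(the rule deletes node 2, which keeps host edge (5,2,fn) outside the match image — the dangling condition fails, DPO blocks; SPO proceeds and side-deletes such edges)
deleted nodes (host ids): 0, 2; images of deleted pattern edges: (2,0,fn); (2,1,arg); (6,2,fn); (6,5,arg)
spo result:
nodes: 1:T, 4:O, 5:A, 6:A, 13:D, 14:A, 15:W, 18:A, 19:A
edges: (5,4,arg); (6,1,fn); (6,19,arg); (14,5,arg); (14,13,fn); (18,6,arg); (18,15,fn); (19,5,arg); (19,5,fn)


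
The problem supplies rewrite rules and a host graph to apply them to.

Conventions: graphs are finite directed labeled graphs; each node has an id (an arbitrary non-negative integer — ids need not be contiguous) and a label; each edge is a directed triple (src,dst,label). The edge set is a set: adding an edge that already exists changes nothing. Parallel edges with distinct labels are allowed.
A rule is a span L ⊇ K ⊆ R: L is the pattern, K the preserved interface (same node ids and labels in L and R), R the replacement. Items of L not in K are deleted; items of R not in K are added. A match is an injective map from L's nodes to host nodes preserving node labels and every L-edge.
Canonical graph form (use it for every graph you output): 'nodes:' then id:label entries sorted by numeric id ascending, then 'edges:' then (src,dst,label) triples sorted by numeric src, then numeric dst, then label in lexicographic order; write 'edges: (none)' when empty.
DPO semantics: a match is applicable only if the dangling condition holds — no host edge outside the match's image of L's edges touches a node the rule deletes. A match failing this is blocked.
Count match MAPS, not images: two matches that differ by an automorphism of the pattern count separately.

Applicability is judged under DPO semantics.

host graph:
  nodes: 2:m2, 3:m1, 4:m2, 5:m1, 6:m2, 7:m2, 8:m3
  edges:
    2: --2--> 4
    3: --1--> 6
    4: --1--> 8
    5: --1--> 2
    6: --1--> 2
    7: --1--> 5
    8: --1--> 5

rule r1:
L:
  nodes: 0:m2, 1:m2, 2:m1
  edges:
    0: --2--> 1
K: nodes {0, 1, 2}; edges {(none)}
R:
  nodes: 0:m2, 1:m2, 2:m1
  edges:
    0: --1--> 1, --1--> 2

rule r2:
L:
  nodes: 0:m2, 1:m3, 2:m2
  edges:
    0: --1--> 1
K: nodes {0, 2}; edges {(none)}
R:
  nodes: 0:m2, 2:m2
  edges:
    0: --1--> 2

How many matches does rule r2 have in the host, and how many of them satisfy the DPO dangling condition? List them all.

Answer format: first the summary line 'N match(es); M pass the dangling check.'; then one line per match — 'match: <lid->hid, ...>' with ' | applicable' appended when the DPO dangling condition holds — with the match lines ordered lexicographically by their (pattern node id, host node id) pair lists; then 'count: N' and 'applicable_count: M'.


3 match(es); 0 pass the dangling check.
match: 0->4, 1->8, 2->2
match: 0->4, 1->8, 2->6
match: 0->4, 1->8, 2->7
count: 3
applicable_count: 0


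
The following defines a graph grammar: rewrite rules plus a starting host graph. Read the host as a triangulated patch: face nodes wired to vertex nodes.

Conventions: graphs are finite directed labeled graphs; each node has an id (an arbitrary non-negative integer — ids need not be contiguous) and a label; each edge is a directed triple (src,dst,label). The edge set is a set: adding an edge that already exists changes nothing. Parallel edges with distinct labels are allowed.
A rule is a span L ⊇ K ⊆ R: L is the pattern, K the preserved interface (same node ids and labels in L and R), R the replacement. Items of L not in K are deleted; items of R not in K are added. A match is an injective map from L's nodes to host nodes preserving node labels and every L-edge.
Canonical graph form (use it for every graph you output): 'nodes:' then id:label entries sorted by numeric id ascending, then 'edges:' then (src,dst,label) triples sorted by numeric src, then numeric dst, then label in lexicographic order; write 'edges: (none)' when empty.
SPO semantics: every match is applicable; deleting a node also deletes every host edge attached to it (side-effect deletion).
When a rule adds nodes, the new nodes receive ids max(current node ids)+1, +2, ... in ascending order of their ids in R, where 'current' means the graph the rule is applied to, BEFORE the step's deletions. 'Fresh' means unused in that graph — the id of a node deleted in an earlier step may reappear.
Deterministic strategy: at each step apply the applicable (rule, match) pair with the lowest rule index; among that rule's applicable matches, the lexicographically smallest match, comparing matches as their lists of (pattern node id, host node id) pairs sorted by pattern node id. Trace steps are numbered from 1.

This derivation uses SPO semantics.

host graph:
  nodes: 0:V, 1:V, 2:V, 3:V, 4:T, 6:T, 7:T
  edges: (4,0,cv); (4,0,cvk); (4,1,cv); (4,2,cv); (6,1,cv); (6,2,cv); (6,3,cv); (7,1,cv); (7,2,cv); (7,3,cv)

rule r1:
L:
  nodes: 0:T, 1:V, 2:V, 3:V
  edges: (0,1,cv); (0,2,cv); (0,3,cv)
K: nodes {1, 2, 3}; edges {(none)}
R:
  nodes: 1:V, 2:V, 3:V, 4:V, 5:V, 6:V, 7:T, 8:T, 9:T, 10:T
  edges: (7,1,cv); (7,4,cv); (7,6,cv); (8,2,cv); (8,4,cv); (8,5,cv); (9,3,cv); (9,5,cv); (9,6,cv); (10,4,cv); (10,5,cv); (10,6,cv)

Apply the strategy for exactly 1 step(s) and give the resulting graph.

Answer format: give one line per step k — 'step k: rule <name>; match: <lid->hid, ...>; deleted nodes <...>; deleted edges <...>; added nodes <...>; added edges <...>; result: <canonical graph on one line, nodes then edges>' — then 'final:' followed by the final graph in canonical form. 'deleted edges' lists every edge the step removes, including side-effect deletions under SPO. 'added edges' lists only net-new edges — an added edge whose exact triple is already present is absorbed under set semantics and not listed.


step 1: rule r1; match: 0->4, 1->0, 2->1, 3->2; deleted nodes 4; deleted edges (4,0,cv); (4,0,cvk); (4,1,cv); (4,2,cv); added nodes 8, 9, 10, 11, 12, 13, 14; added edges (11,0,cv); (11,8,cv); (11,10,cv); (12,1,cv); (12,8,cv); (12,9,cv); (13,2,cv); (13,9,cv); (13,10,cv); (14,8,cv); (14,9,cv); (14,10,cv); result: nodes: 0:V, 1:V, 2:V, 3:V, 6:T, 7:T, 8:V, 9:V, 10:V, 11:T, 12:T, 13:T, 14:T edges: (6,1,cv); (6,2,cv); (6,3,cv); (7,1,cv); (7,2,cv); (7,3,cv); (11,0,cv); (11,8,cv); (11,10,cv); (12,1,cv); (12,8,cv); (12,9,cv); (13,2,cv); (13,9,cv); (13,10,cv); (14,8,cv); (14,9,cv); (14,10,cv)
final:
nodes: 0:V, 1:V, 2:V, 3:V, 6:T, 7:T, 8:V, 9:V, 10:V, 11:T, 12:T, 13:T, 14:T
edges: (6,1,cv); (6,2,cv); (6,3,cv); (7,1,cv); (7,2,cv); (7,3,cv); (11,0,cv); (11,8,cv); (11,10,cv); (12,1,cv); (12,8,cv); (12,9,cv); (13,2,cv); (13,9,cv); (13,10,cv); (14,8,cv); (14,9,cv); (14,10,cv)


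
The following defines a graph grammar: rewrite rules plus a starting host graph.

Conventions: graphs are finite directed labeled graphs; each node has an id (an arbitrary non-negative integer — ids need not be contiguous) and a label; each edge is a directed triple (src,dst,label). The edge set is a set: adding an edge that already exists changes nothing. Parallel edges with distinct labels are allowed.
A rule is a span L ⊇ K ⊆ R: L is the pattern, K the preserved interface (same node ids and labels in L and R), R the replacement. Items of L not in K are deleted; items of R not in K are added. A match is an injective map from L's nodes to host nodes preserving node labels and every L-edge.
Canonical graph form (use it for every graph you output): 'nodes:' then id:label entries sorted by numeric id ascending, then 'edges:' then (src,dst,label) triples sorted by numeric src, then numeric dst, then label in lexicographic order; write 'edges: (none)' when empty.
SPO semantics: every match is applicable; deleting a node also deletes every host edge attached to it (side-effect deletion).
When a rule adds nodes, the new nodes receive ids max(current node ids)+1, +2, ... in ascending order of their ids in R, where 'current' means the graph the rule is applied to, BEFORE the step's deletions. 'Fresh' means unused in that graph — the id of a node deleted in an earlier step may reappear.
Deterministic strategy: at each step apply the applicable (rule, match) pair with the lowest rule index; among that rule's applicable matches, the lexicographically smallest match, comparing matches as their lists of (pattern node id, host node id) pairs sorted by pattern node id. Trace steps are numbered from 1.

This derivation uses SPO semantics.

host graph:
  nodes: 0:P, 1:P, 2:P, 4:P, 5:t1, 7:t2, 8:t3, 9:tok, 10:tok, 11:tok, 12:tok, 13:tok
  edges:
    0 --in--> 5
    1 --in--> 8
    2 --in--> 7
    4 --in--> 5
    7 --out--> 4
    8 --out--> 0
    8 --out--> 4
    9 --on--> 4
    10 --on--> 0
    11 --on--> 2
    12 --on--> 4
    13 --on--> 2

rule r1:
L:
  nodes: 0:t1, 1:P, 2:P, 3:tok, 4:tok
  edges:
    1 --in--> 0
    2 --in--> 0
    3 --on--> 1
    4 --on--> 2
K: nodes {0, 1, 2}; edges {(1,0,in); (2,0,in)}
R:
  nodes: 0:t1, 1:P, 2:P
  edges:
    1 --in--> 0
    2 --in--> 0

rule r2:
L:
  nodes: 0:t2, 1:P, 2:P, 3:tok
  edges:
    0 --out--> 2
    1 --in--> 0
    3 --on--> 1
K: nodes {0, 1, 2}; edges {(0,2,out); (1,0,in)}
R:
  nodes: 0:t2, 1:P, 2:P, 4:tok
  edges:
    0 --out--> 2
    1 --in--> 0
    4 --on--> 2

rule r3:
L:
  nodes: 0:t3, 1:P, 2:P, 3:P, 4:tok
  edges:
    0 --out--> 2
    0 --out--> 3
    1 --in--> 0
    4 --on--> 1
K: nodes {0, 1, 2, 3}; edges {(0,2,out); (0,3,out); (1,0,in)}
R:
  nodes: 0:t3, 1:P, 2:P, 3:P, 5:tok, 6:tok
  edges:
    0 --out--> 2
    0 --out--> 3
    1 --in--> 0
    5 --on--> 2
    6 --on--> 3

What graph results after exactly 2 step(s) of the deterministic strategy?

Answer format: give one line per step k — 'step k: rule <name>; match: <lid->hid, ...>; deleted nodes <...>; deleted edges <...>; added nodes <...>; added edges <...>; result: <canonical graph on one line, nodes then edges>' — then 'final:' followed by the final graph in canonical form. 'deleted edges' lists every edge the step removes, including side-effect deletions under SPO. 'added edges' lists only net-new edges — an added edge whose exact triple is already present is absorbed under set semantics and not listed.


step 1: rule r1; match: 0->5, 1->0, 2->4, 3->10, 4->9; deleted nodes 9, 10; deleted edges (9,4,on); (10,0,on); added nodes (none); added edges (none); result: nodes: 0:P, 1:P, 2:P, 4:P, 5:t1, 7:t2, 8:t3, 11:tok, 12:tok, 13:tok edges: (0,5,in); (1,8,in); (2,7,in); (4,5,in); (7,4,out); (8,0,out); (8,4,out); (11,2,on); (12,4,on); (13,2,on)
step 2: rule r2; match: 0->7, 1->2, 2->4, 3->11; deleted nodes 11; deleted edges (11,2,on); added nodes 14; added edges (14,4,on); result: nodes: 0:P, 1:P, 2:P, 4:P, 5:t1, 7:t2, 8:t3, 12:tok, 13:tok, 14:tok edges: (0,5,in); (1,8,in); (2,7,in); (4,5,in); (7,4,out); (8,0,out); (8,4,out); (12,4,on); (13,2,on); (14,4,on)
final:
nodes: 0:P, 1:P, 2:P, 4:P, 5:t1, 7:t2, 8:t3, 12:tok, 13:tok, 14:tok
edges: (0,5,in); (1,8,in); (2,7,in); (4,5,in); (7,4,out); (8,0,out); (8,4,out); (12,4,on); (13,2,on); (14,4,on)


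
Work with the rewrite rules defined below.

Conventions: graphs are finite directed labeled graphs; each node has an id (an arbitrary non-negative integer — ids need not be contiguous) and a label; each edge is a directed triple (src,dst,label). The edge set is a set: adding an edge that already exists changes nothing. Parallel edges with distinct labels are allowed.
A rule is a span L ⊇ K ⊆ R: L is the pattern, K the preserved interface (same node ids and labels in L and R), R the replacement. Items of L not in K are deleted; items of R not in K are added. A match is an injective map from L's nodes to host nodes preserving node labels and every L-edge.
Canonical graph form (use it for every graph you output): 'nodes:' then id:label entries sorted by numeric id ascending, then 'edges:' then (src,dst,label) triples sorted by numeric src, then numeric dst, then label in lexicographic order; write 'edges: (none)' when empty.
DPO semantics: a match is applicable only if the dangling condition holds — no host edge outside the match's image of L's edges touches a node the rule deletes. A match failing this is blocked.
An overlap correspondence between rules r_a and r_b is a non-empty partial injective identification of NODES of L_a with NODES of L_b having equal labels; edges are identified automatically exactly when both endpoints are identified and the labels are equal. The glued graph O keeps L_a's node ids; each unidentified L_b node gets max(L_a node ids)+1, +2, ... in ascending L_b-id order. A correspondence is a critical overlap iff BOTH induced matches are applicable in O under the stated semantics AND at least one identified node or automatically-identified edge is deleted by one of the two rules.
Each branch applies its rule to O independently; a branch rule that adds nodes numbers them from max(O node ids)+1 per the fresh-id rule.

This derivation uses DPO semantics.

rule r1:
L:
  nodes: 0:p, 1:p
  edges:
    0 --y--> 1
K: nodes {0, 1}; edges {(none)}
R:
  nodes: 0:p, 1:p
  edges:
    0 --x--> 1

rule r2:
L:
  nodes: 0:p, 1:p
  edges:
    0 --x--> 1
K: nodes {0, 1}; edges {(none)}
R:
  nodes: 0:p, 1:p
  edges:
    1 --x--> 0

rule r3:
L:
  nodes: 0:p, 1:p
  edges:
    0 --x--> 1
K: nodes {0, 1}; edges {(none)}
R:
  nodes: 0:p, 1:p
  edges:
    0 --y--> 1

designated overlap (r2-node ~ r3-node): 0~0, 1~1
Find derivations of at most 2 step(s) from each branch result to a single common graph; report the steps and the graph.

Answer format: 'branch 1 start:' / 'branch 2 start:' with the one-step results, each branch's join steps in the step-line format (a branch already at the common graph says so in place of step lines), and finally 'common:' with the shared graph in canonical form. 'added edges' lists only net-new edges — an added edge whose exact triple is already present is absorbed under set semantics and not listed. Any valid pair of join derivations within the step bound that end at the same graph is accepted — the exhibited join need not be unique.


branch 1 start:
nodes: 0:p, 1:p
edges: (1,0,x)
branch 2 start:
nodes: 0:p, 1:p
edges: (0,1,y)
branch 1 step 1: rule r2; match: 0->1, 1->0; deleted nodes (none); deleted edges (1,0,x); added nodes (none); added edges (0,1,x); result: nodes: 0:p, 1:p edges: (0,1,x)
branch 2 step 1: rule r1; match: 0->0, 1->1; deleted nodes (none); deleted edges (0,1,y); added nodes (none); added edges (0,1,x); result: nodes: 0:p, 1:p edges: (0,1,x)
common:
nodes: 0:p, 1:p
edges: (0,1,x)


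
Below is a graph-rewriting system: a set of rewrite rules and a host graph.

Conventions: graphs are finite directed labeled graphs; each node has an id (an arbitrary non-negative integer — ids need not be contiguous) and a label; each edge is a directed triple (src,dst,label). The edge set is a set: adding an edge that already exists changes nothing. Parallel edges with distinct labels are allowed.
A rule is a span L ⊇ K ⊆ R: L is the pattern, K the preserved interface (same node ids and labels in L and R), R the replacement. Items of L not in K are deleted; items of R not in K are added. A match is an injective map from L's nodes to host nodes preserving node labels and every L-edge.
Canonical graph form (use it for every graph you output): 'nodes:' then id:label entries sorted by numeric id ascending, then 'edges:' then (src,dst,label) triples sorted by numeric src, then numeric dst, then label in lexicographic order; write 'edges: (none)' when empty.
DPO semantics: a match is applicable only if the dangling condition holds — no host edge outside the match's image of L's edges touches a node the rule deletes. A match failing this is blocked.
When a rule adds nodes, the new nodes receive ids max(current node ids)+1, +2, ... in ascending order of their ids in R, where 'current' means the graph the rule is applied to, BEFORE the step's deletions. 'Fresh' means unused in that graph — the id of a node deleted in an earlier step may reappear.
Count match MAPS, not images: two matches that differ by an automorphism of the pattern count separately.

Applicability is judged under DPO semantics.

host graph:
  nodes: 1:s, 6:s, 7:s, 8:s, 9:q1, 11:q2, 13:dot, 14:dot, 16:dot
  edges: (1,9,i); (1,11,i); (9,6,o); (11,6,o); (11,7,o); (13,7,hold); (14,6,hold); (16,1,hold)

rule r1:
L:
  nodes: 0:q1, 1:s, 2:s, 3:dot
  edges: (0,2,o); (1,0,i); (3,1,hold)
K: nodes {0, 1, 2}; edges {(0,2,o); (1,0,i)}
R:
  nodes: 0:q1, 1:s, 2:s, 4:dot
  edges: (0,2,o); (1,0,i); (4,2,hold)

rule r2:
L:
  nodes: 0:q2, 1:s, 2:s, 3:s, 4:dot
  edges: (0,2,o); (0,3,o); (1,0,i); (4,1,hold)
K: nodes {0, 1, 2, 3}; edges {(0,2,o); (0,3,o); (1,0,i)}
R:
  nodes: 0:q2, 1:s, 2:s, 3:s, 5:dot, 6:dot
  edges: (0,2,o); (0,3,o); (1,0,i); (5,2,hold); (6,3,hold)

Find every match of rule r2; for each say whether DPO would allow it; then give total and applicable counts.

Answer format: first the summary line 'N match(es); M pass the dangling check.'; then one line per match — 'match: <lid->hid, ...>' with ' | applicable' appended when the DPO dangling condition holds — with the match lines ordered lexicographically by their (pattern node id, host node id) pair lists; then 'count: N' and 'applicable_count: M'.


2 match(es); 2 pass the dangling check.
match: 0->11, 1->1, 2->6, 3->7, 4->16 | applicable
match: 0->11, 1->1, 2->7, 3->6, 4->16 | applicable
count: 2
applicable_count: 2
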